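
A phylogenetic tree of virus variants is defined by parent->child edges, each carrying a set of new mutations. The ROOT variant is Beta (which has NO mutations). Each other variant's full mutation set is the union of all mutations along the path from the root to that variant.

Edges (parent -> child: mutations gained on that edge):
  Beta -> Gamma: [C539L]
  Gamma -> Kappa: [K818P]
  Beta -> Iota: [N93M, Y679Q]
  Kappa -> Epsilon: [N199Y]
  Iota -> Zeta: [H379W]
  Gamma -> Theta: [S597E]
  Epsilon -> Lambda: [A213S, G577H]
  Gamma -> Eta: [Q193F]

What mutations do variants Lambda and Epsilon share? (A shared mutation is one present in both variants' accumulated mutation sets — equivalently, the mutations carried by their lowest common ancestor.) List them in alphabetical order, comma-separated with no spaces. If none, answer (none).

Answer: C539L,K818P,N199Y

Derivation:
Accumulating mutations along path to Lambda:
  At Beta: gained [] -> total []
  At Gamma: gained ['C539L'] -> total ['C539L']
  At Kappa: gained ['K818P'] -> total ['C539L', 'K818P']
  At Epsilon: gained ['N199Y'] -> total ['C539L', 'K818P', 'N199Y']
  At Lambda: gained ['A213S', 'G577H'] -> total ['A213S', 'C539L', 'G577H', 'K818P', 'N199Y']
Mutations(Lambda) = ['A213S', 'C539L', 'G577H', 'K818P', 'N199Y']
Accumulating mutations along path to Epsilon:
  At Beta: gained [] -> total []
  At Gamma: gained ['C539L'] -> total ['C539L']
  At Kappa: gained ['K818P'] -> total ['C539L', 'K818P']
  At Epsilon: gained ['N199Y'] -> total ['C539L', 'K818P', 'N199Y']
Mutations(Epsilon) = ['C539L', 'K818P', 'N199Y']
Intersection: ['A213S', 'C539L', 'G577H', 'K818P', 'N199Y'] ∩ ['C539L', 'K818P', 'N199Y'] = ['C539L', 'K818P', 'N199Y']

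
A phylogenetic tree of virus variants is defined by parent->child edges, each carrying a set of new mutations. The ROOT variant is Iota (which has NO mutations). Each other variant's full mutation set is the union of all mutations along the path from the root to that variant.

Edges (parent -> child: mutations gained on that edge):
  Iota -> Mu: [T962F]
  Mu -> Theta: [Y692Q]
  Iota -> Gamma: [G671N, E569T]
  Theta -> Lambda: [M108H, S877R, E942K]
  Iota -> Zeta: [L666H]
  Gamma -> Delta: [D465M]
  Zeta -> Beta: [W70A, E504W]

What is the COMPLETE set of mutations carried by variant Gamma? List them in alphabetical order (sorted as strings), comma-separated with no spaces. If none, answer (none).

At Iota: gained [] -> total []
At Gamma: gained ['G671N', 'E569T'] -> total ['E569T', 'G671N']

Answer: E569T,G671N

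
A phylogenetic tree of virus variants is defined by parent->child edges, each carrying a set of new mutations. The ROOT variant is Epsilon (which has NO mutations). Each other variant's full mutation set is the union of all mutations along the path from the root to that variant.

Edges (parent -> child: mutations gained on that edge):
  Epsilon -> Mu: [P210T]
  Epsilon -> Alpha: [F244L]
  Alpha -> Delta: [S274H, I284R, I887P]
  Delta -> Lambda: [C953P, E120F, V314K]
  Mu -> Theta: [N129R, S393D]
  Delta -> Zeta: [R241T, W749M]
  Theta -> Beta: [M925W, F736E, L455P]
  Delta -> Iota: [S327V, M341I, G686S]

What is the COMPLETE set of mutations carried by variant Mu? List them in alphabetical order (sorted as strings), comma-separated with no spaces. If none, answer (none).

At Epsilon: gained [] -> total []
At Mu: gained ['P210T'] -> total ['P210T']

Answer: P210T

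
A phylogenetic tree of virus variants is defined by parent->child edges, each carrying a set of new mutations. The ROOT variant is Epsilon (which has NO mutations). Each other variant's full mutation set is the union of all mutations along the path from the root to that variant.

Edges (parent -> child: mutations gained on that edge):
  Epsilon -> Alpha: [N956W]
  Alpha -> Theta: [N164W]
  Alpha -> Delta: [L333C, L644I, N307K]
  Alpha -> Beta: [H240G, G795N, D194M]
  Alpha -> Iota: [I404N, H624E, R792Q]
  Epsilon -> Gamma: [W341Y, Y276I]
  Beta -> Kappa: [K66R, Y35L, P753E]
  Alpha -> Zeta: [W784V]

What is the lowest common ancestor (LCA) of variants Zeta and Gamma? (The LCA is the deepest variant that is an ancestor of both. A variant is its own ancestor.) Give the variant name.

Path from root to Zeta: Epsilon -> Alpha -> Zeta
  ancestors of Zeta: {Epsilon, Alpha, Zeta}
Path from root to Gamma: Epsilon -> Gamma
  ancestors of Gamma: {Epsilon, Gamma}
Common ancestors: {Epsilon}
Walk up from Gamma: Gamma (not in ancestors of Zeta), Epsilon (in ancestors of Zeta)
Deepest common ancestor (LCA) = Epsilon

Answer: Epsilon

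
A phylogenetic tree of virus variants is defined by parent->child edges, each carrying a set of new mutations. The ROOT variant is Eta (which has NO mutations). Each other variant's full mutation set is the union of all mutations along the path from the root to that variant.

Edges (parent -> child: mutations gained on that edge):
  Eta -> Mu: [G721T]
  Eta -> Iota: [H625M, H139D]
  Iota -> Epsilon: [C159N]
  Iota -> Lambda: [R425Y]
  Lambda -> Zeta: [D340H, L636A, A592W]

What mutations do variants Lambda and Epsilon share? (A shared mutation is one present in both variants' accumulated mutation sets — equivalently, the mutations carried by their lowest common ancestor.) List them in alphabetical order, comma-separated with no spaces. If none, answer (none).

Accumulating mutations along path to Lambda:
  At Eta: gained [] -> total []
  At Iota: gained ['H625M', 'H139D'] -> total ['H139D', 'H625M']
  At Lambda: gained ['R425Y'] -> total ['H139D', 'H625M', 'R425Y']
Mutations(Lambda) = ['H139D', 'H625M', 'R425Y']
Accumulating mutations along path to Epsilon:
  At Eta: gained [] -> total []
  At Iota: gained ['H625M', 'H139D'] -> total ['H139D', 'H625M']
  At Epsilon: gained ['C159N'] -> total ['C159N', 'H139D', 'H625M']
Mutations(Epsilon) = ['C159N', 'H139D', 'H625M']
Intersection: ['H139D', 'H625M', 'R425Y'] ∩ ['C159N', 'H139D', 'H625M'] = ['H139D', 'H625M']

Answer: H139D,H625M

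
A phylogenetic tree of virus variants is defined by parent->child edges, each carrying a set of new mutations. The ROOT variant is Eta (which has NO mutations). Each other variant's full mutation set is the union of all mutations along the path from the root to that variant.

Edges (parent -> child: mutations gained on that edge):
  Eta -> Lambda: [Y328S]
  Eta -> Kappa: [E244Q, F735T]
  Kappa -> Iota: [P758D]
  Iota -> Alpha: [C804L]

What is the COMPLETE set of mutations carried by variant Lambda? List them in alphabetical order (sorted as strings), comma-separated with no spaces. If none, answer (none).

At Eta: gained [] -> total []
At Lambda: gained ['Y328S'] -> total ['Y328S']

Answer: Y328S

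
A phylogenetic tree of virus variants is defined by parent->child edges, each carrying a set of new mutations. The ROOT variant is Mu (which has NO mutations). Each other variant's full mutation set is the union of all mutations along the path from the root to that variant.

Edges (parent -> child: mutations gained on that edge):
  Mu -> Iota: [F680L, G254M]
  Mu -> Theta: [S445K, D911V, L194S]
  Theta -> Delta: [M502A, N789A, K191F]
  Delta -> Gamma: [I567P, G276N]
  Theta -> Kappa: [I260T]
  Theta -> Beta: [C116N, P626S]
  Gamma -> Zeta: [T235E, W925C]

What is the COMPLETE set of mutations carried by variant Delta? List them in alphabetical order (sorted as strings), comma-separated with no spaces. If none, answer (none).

At Mu: gained [] -> total []
At Theta: gained ['S445K', 'D911V', 'L194S'] -> total ['D911V', 'L194S', 'S445K']
At Delta: gained ['M502A', 'N789A', 'K191F'] -> total ['D911V', 'K191F', 'L194S', 'M502A', 'N789A', 'S445K']

Answer: D911V,K191F,L194S,M502A,N789A,S445K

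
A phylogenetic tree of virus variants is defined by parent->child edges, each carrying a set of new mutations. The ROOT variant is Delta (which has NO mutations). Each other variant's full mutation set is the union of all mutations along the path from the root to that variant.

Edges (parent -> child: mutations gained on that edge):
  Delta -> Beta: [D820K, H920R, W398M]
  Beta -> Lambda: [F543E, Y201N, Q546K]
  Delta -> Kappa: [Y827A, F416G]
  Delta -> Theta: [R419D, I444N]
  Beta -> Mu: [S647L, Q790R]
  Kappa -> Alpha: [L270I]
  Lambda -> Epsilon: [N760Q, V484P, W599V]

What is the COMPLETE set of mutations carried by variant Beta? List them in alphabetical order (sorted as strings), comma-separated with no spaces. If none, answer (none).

Answer: D820K,H920R,W398M

Derivation:
At Delta: gained [] -> total []
At Beta: gained ['D820K', 'H920R', 'W398M'] -> total ['D820K', 'H920R', 'W398M']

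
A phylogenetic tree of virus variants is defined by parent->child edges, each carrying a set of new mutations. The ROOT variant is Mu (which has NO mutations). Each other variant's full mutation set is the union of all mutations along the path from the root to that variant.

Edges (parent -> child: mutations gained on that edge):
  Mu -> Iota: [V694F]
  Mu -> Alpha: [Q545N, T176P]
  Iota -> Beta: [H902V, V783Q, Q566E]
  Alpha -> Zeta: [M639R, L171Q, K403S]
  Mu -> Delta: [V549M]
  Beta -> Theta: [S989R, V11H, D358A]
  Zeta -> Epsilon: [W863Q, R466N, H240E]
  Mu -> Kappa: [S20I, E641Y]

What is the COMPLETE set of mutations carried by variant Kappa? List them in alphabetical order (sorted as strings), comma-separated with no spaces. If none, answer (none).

Answer: E641Y,S20I

Derivation:
At Mu: gained [] -> total []
At Kappa: gained ['S20I', 'E641Y'] -> total ['E641Y', 'S20I']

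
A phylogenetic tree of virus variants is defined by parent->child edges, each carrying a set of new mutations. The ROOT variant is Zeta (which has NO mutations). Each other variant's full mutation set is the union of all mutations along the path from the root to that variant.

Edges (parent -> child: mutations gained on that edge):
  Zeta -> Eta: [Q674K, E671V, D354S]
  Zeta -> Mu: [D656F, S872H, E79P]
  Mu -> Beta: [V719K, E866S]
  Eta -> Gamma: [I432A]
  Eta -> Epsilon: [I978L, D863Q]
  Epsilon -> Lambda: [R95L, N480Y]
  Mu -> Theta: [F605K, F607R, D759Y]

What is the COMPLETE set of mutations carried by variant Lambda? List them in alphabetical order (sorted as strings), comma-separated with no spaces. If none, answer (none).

At Zeta: gained [] -> total []
At Eta: gained ['Q674K', 'E671V', 'D354S'] -> total ['D354S', 'E671V', 'Q674K']
At Epsilon: gained ['I978L', 'D863Q'] -> total ['D354S', 'D863Q', 'E671V', 'I978L', 'Q674K']
At Lambda: gained ['R95L', 'N480Y'] -> total ['D354S', 'D863Q', 'E671V', 'I978L', 'N480Y', 'Q674K', 'R95L']

Answer: D354S,D863Q,E671V,I978L,N480Y,Q674K,R95L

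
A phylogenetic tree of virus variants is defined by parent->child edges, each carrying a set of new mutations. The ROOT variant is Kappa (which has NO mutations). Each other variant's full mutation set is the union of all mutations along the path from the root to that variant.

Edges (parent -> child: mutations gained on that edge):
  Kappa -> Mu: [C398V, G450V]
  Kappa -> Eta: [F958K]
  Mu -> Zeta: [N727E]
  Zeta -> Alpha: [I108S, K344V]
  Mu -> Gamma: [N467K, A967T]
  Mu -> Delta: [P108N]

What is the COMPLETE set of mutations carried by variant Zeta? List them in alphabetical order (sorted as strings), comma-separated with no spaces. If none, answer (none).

Answer: C398V,G450V,N727E

Derivation:
At Kappa: gained [] -> total []
At Mu: gained ['C398V', 'G450V'] -> total ['C398V', 'G450V']
At Zeta: gained ['N727E'] -> total ['C398V', 'G450V', 'N727E']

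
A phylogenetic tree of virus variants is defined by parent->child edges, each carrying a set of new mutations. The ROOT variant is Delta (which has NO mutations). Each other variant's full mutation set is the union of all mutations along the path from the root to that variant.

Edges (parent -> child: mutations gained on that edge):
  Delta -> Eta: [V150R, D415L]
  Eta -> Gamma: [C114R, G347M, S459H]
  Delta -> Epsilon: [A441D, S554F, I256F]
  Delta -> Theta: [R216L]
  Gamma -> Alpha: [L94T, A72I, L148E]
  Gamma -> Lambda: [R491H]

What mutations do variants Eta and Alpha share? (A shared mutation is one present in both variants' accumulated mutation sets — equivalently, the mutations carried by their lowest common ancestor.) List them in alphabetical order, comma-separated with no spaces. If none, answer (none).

Accumulating mutations along path to Eta:
  At Delta: gained [] -> total []
  At Eta: gained ['V150R', 'D415L'] -> total ['D415L', 'V150R']
Mutations(Eta) = ['D415L', 'V150R']
Accumulating mutations along path to Alpha:
  At Delta: gained [] -> total []
  At Eta: gained ['V150R', 'D415L'] -> total ['D415L', 'V150R']
  At Gamma: gained ['C114R', 'G347M', 'S459H'] -> total ['C114R', 'D415L', 'G347M', 'S459H', 'V150R']
  At Alpha: gained ['L94T', 'A72I', 'L148E'] -> total ['A72I', 'C114R', 'D415L', 'G347M', 'L148E', 'L94T', 'S459H', 'V150R']
Mutations(Alpha) = ['A72I', 'C114R', 'D415L', 'G347M', 'L148E', 'L94T', 'S459H', 'V150R']
Intersection: ['D415L', 'V150R'] ∩ ['A72I', 'C114R', 'D415L', 'G347M', 'L148E', 'L94T', 'S459H', 'V150R'] = ['D415L', 'V150R']

Answer: D415L,V150R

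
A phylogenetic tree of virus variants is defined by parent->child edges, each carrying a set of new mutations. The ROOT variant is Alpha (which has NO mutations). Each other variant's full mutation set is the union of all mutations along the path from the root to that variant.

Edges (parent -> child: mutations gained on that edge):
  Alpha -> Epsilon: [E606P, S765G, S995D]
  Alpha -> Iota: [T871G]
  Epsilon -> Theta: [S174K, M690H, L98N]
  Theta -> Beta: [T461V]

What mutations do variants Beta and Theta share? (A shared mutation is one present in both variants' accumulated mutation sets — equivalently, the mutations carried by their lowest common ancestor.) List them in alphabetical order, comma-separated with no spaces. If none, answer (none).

Answer: E606P,L98N,M690H,S174K,S765G,S995D

Derivation:
Accumulating mutations along path to Beta:
  At Alpha: gained [] -> total []
  At Epsilon: gained ['E606P', 'S765G', 'S995D'] -> total ['E606P', 'S765G', 'S995D']
  At Theta: gained ['S174K', 'M690H', 'L98N'] -> total ['E606P', 'L98N', 'M690H', 'S174K', 'S765G', 'S995D']
  At Beta: gained ['T461V'] -> total ['E606P', 'L98N', 'M690H', 'S174K', 'S765G', 'S995D', 'T461V']
Mutations(Beta) = ['E606P', 'L98N', 'M690H', 'S174K', 'S765G', 'S995D', 'T461V']
Accumulating mutations along path to Theta:
  At Alpha: gained [] -> total []
  At Epsilon: gained ['E606P', 'S765G', 'S995D'] -> total ['E606P', 'S765G', 'S995D']
  At Theta: gained ['S174K', 'M690H', 'L98N'] -> total ['E606P', 'L98N', 'M690H', 'S174K', 'S765G', 'S995D']
Mutations(Theta) = ['E606P', 'L98N', 'M690H', 'S174K', 'S765G', 'S995D']
Intersection: ['E606P', 'L98N', 'M690H', 'S174K', 'S765G', 'S995D', 'T461V'] ∩ ['E606P', 'L98N', 'M690H', 'S174K', 'S765G', 'S995D'] = ['E606P', 'L98N', 'M690H', 'S174K', 'S765G', 'S995D']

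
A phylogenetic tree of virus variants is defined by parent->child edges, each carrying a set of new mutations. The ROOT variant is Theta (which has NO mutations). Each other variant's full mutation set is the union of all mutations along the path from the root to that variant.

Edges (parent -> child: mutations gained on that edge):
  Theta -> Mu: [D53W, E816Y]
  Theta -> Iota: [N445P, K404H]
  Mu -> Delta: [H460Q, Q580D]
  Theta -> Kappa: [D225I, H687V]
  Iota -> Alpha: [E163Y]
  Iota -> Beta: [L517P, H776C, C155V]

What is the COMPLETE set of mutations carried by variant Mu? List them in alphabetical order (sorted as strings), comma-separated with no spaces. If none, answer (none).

At Theta: gained [] -> total []
At Mu: gained ['D53W', 'E816Y'] -> total ['D53W', 'E816Y']

Answer: D53W,E816Y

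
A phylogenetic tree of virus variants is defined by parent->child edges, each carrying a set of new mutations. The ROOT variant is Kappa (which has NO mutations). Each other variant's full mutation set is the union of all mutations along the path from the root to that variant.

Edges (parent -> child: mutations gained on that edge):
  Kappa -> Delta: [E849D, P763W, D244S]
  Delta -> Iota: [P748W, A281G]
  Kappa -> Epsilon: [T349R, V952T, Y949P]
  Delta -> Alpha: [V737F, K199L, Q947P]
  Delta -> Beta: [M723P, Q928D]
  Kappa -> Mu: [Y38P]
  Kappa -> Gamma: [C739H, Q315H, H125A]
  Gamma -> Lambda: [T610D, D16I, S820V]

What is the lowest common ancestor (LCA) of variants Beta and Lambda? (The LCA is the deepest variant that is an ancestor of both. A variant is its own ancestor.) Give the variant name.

Path from root to Beta: Kappa -> Delta -> Beta
  ancestors of Beta: {Kappa, Delta, Beta}
Path from root to Lambda: Kappa -> Gamma -> Lambda
  ancestors of Lambda: {Kappa, Gamma, Lambda}
Common ancestors: {Kappa}
Walk up from Lambda: Lambda (not in ancestors of Beta), Gamma (not in ancestors of Beta), Kappa (in ancestors of Beta)
Deepest common ancestor (LCA) = Kappa

Answer: Kappa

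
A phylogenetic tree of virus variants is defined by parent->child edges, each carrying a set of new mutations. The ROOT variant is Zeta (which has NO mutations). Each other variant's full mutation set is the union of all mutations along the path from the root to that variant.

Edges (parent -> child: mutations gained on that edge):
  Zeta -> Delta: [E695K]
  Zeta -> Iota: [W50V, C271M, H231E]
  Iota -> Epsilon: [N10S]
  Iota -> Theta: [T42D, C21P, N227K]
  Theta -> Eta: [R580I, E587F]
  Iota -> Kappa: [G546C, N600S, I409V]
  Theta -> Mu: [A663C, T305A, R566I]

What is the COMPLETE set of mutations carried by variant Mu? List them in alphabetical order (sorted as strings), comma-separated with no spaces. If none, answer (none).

Answer: A663C,C21P,C271M,H231E,N227K,R566I,T305A,T42D,W50V

Derivation:
At Zeta: gained [] -> total []
At Iota: gained ['W50V', 'C271M', 'H231E'] -> total ['C271M', 'H231E', 'W50V']
At Theta: gained ['T42D', 'C21P', 'N227K'] -> total ['C21P', 'C271M', 'H231E', 'N227K', 'T42D', 'W50V']
At Mu: gained ['A663C', 'T305A', 'R566I'] -> total ['A663C', 'C21P', 'C271M', 'H231E', 'N227K', 'R566I', 'T305A', 'T42D', 'W50V']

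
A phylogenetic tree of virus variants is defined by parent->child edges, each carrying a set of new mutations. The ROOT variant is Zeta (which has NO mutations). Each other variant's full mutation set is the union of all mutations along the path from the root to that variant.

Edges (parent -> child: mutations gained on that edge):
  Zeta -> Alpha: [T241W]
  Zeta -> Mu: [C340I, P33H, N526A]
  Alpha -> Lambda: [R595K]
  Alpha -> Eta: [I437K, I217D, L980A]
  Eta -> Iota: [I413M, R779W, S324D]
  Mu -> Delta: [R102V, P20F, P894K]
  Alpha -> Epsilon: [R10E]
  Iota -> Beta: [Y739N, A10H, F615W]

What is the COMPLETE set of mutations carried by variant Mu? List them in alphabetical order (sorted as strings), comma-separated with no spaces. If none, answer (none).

Answer: C340I,N526A,P33H

Derivation:
At Zeta: gained [] -> total []
At Mu: gained ['C340I', 'P33H', 'N526A'] -> total ['C340I', 'N526A', 'P33H']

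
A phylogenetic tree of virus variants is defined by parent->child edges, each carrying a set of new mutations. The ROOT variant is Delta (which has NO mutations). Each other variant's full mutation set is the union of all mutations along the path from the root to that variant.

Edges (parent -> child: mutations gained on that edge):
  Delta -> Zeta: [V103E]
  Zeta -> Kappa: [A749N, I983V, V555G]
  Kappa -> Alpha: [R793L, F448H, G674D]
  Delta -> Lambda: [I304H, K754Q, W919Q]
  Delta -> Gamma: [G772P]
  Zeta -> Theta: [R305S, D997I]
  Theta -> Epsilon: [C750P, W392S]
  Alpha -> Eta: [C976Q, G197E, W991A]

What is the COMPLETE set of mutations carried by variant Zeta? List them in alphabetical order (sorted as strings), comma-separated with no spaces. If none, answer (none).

At Delta: gained [] -> total []
At Zeta: gained ['V103E'] -> total ['V103E']

Answer: V103E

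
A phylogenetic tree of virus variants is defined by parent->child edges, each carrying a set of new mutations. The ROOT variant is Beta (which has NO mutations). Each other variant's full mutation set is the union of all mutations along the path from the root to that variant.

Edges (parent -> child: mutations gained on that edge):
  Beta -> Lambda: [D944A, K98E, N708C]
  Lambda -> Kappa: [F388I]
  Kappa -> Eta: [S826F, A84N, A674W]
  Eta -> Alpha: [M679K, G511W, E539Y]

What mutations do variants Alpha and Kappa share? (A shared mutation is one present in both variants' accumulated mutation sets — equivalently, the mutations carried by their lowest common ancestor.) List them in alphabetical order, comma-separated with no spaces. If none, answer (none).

Accumulating mutations along path to Alpha:
  At Beta: gained [] -> total []
  At Lambda: gained ['D944A', 'K98E', 'N708C'] -> total ['D944A', 'K98E', 'N708C']
  At Kappa: gained ['F388I'] -> total ['D944A', 'F388I', 'K98E', 'N708C']
  At Eta: gained ['S826F', 'A84N', 'A674W'] -> total ['A674W', 'A84N', 'D944A', 'F388I', 'K98E', 'N708C', 'S826F']
  At Alpha: gained ['M679K', 'G511W', 'E539Y'] -> total ['A674W', 'A84N', 'D944A', 'E539Y', 'F388I', 'G511W', 'K98E', 'M679K', 'N708C', 'S826F']
Mutations(Alpha) = ['A674W', 'A84N', 'D944A', 'E539Y', 'F388I', 'G511W', 'K98E', 'M679K', 'N708C', 'S826F']
Accumulating mutations along path to Kappa:
  At Beta: gained [] -> total []
  At Lambda: gained ['D944A', 'K98E', 'N708C'] -> total ['D944A', 'K98E', 'N708C']
  At Kappa: gained ['F388I'] -> total ['D944A', 'F388I', 'K98E', 'N708C']
Mutations(Kappa) = ['D944A', 'F388I', 'K98E', 'N708C']
Intersection: ['A674W', 'A84N', 'D944A', 'E539Y', 'F388I', 'G511W', 'K98E', 'M679K', 'N708C', 'S826F'] ∩ ['D944A', 'F388I', 'K98E', 'N708C'] = ['D944A', 'F388I', 'K98E', 'N708C']

Answer: D944A,F388I,K98E,N708C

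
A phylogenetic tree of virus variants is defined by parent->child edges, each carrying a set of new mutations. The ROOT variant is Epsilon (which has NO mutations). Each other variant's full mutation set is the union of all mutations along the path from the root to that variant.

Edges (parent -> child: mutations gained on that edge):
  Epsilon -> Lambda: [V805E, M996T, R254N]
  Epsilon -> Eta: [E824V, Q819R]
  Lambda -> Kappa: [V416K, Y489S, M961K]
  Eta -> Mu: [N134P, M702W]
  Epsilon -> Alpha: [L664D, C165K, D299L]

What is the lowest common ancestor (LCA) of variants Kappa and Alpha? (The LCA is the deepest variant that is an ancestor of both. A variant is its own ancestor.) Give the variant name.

Answer: Epsilon

Derivation:
Path from root to Kappa: Epsilon -> Lambda -> Kappa
  ancestors of Kappa: {Epsilon, Lambda, Kappa}
Path from root to Alpha: Epsilon -> Alpha
  ancestors of Alpha: {Epsilon, Alpha}
Common ancestors: {Epsilon}
Walk up from Alpha: Alpha (not in ancestors of Kappa), Epsilon (in ancestors of Kappa)
Deepest common ancestor (LCA) = Epsilon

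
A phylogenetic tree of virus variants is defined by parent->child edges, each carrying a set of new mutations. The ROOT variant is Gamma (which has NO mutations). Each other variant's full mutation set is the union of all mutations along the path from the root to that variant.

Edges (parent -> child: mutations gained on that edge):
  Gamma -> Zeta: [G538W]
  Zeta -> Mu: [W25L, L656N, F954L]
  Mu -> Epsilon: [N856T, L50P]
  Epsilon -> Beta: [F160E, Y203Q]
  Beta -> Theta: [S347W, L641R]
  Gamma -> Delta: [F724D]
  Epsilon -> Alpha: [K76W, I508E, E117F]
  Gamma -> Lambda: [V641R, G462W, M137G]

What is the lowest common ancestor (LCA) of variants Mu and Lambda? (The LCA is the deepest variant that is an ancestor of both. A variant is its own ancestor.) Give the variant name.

Path from root to Mu: Gamma -> Zeta -> Mu
  ancestors of Mu: {Gamma, Zeta, Mu}
Path from root to Lambda: Gamma -> Lambda
  ancestors of Lambda: {Gamma, Lambda}
Common ancestors: {Gamma}
Walk up from Lambda: Lambda (not in ancestors of Mu), Gamma (in ancestors of Mu)
Deepest common ancestor (LCA) = Gamma

Answer: Gamma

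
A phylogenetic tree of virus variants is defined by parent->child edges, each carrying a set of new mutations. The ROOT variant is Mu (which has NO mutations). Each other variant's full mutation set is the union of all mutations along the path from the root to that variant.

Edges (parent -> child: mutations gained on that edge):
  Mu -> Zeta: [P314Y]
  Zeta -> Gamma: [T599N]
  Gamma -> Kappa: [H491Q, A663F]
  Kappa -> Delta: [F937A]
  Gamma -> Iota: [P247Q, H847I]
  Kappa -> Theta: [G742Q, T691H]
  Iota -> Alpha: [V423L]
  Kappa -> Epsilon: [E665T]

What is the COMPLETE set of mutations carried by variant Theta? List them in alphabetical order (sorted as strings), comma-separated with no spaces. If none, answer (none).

At Mu: gained [] -> total []
At Zeta: gained ['P314Y'] -> total ['P314Y']
At Gamma: gained ['T599N'] -> total ['P314Y', 'T599N']
At Kappa: gained ['H491Q', 'A663F'] -> total ['A663F', 'H491Q', 'P314Y', 'T599N']
At Theta: gained ['G742Q', 'T691H'] -> total ['A663F', 'G742Q', 'H491Q', 'P314Y', 'T599N', 'T691H']

Answer: A663F,G742Q,H491Q,P314Y,T599N,T691H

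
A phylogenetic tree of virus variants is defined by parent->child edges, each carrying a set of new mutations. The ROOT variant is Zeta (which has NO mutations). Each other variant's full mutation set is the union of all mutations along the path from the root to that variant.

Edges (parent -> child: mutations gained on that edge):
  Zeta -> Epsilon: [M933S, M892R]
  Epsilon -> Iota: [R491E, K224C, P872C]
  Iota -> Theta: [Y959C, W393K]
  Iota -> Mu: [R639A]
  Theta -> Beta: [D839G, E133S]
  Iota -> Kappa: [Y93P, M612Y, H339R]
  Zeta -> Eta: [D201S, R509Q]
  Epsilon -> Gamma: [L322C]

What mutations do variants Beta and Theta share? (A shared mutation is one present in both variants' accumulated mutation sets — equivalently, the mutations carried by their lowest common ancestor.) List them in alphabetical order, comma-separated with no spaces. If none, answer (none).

Accumulating mutations along path to Beta:
  At Zeta: gained [] -> total []
  At Epsilon: gained ['M933S', 'M892R'] -> total ['M892R', 'M933S']
  At Iota: gained ['R491E', 'K224C', 'P872C'] -> total ['K224C', 'M892R', 'M933S', 'P872C', 'R491E']
  At Theta: gained ['Y959C', 'W393K'] -> total ['K224C', 'M892R', 'M933S', 'P872C', 'R491E', 'W393K', 'Y959C']
  At Beta: gained ['D839G', 'E133S'] -> total ['D839G', 'E133S', 'K224C', 'M892R', 'M933S', 'P872C', 'R491E', 'W393K', 'Y959C']
Mutations(Beta) = ['D839G', 'E133S', 'K224C', 'M892R', 'M933S', 'P872C', 'R491E', 'W393K', 'Y959C']
Accumulating mutations along path to Theta:
  At Zeta: gained [] -> total []
  At Epsilon: gained ['M933S', 'M892R'] -> total ['M892R', 'M933S']
  At Iota: gained ['R491E', 'K224C', 'P872C'] -> total ['K224C', 'M892R', 'M933S', 'P872C', 'R491E']
  At Theta: gained ['Y959C', 'W393K'] -> total ['K224C', 'M892R', 'M933S', 'P872C', 'R491E', 'W393K', 'Y959C']
Mutations(Theta) = ['K224C', 'M892R', 'M933S', 'P872C', 'R491E', 'W393K', 'Y959C']
Intersection: ['D839G', 'E133S', 'K224C', 'M892R', 'M933S', 'P872C', 'R491E', 'W393K', 'Y959C'] ∩ ['K224C', 'M892R', 'M933S', 'P872C', 'R491E', 'W393K', 'Y959C'] = ['K224C', 'M892R', 'M933S', 'P872C', 'R491E', 'W393K', 'Y959C']

Answer: K224C,M892R,M933S,P872C,R491E,W393K,Y959C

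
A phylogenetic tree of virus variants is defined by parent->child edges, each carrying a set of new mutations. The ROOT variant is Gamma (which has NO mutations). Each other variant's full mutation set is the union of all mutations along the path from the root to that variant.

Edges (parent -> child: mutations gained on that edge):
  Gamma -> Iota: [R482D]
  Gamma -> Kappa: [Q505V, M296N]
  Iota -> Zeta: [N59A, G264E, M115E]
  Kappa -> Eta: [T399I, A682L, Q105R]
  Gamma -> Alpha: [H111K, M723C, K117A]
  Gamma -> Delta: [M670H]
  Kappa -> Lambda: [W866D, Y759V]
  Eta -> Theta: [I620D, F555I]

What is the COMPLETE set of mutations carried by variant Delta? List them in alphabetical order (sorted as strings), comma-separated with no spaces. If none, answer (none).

Answer: M670H

Derivation:
At Gamma: gained [] -> total []
At Delta: gained ['M670H'] -> total ['M670H']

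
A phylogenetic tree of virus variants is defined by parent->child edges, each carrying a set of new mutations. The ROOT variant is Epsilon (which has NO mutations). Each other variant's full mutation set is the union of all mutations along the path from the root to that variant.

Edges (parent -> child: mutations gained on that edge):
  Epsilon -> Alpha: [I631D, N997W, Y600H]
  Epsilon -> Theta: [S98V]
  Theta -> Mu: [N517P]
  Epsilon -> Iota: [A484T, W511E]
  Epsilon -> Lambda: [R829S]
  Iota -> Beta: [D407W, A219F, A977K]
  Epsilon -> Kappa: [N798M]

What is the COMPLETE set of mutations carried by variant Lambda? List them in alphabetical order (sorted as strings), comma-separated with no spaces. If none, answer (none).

At Epsilon: gained [] -> total []
At Lambda: gained ['R829S'] -> total ['R829S']

Answer: R829S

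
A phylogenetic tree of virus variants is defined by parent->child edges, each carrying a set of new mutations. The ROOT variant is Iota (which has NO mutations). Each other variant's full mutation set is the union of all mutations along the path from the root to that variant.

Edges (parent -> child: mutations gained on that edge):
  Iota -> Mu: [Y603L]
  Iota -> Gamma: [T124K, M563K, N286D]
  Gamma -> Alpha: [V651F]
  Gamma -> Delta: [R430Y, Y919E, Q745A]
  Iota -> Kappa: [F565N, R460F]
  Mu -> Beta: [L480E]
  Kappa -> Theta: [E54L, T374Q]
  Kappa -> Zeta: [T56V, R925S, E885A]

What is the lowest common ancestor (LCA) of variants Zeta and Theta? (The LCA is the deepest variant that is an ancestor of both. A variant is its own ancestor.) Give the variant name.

Answer: Kappa

Derivation:
Path from root to Zeta: Iota -> Kappa -> Zeta
  ancestors of Zeta: {Iota, Kappa, Zeta}
Path from root to Theta: Iota -> Kappa -> Theta
  ancestors of Theta: {Iota, Kappa, Theta}
Common ancestors: {Iota, Kappa}
Walk up from Theta: Theta (not in ancestors of Zeta), Kappa (in ancestors of Zeta), Iota (in ancestors of Zeta)
Deepest common ancestor (LCA) = Kappa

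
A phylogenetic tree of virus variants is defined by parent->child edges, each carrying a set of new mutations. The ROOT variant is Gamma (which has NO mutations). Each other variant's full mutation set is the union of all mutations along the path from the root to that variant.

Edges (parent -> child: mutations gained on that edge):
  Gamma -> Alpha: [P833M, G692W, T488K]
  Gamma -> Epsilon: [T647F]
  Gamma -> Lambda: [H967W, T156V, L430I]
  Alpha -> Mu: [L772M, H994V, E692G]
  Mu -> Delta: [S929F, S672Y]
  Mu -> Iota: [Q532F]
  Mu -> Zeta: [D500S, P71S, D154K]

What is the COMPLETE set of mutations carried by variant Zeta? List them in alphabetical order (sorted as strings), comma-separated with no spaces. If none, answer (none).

Answer: D154K,D500S,E692G,G692W,H994V,L772M,P71S,P833M,T488K

Derivation:
At Gamma: gained [] -> total []
At Alpha: gained ['P833M', 'G692W', 'T488K'] -> total ['G692W', 'P833M', 'T488K']
At Mu: gained ['L772M', 'H994V', 'E692G'] -> total ['E692G', 'G692W', 'H994V', 'L772M', 'P833M', 'T488K']
At Zeta: gained ['D500S', 'P71S', 'D154K'] -> total ['D154K', 'D500S', 'E692G', 'G692W', 'H994V', 'L772M', 'P71S', 'P833M', 'T488K']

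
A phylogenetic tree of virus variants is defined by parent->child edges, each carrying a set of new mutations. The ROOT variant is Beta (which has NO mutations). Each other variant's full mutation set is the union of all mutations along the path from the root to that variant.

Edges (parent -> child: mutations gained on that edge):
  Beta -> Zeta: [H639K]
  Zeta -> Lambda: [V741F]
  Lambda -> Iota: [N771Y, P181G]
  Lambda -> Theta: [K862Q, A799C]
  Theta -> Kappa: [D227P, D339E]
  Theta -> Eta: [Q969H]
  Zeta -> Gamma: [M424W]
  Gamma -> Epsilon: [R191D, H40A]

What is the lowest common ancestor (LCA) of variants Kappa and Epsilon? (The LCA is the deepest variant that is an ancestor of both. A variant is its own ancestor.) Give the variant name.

Answer: Zeta

Derivation:
Path from root to Kappa: Beta -> Zeta -> Lambda -> Theta -> Kappa
  ancestors of Kappa: {Beta, Zeta, Lambda, Theta, Kappa}
Path from root to Epsilon: Beta -> Zeta -> Gamma -> Epsilon
  ancestors of Epsilon: {Beta, Zeta, Gamma, Epsilon}
Common ancestors: {Beta, Zeta}
Walk up from Epsilon: Epsilon (not in ancestors of Kappa), Gamma (not in ancestors of Kappa), Zeta (in ancestors of Kappa), Beta (in ancestors of Kappa)
Deepest common ancestor (LCA) = Zeta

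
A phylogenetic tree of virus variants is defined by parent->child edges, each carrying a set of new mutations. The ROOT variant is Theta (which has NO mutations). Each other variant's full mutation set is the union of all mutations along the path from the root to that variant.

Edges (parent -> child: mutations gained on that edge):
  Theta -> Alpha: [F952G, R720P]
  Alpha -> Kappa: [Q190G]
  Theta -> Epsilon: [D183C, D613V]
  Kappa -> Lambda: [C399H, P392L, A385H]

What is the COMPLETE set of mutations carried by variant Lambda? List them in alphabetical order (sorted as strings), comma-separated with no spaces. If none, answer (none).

At Theta: gained [] -> total []
At Alpha: gained ['F952G', 'R720P'] -> total ['F952G', 'R720P']
At Kappa: gained ['Q190G'] -> total ['F952G', 'Q190G', 'R720P']
At Lambda: gained ['C399H', 'P392L', 'A385H'] -> total ['A385H', 'C399H', 'F952G', 'P392L', 'Q190G', 'R720P']

Answer: A385H,C399H,F952G,P392L,Q190G,R720P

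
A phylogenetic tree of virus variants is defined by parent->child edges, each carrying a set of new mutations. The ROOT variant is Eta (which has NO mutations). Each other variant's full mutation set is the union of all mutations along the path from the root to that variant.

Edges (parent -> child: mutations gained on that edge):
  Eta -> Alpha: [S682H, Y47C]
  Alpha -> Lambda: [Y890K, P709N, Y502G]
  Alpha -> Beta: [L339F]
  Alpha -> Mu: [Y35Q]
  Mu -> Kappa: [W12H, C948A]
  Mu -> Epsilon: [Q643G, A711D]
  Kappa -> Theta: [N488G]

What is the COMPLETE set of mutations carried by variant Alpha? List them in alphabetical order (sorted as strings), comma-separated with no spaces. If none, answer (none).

Answer: S682H,Y47C

Derivation:
At Eta: gained [] -> total []
At Alpha: gained ['S682H', 'Y47C'] -> total ['S682H', 'Y47C']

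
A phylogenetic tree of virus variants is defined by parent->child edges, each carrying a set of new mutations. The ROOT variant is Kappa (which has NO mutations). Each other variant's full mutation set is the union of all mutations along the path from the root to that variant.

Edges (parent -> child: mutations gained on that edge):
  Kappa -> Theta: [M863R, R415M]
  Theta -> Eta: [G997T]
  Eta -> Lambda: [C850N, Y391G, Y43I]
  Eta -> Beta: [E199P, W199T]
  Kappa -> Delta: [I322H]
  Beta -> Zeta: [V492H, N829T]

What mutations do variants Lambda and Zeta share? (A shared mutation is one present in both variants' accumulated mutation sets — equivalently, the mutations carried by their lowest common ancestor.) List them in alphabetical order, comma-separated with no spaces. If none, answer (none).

Accumulating mutations along path to Lambda:
  At Kappa: gained [] -> total []
  At Theta: gained ['M863R', 'R415M'] -> total ['M863R', 'R415M']
  At Eta: gained ['G997T'] -> total ['G997T', 'M863R', 'R415M']
  At Lambda: gained ['C850N', 'Y391G', 'Y43I'] -> total ['C850N', 'G997T', 'M863R', 'R415M', 'Y391G', 'Y43I']
Mutations(Lambda) = ['C850N', 'G997T', 'M863R', 'R415M', 'Y391G', 'Y43I']
Accumulating mutations along path to Zeta:
  At Kappa: gained [] -> total []
  At Theta: gained ['M863R', 'R415M'] -> total ['M863R', 'R415M']
  At Eta: gained ['G997T'] -> total ['G997T', 'M863R', 'R415M']
  At Beta: gained ['E199P', 'W199T'] -> total ['E199P', 'G997T', 'M863R', 'R415M', 'W199T']
  At Zeta: gained ['V492H', 'N829T'] -> total ['E199P', 'G997T', 'M863R', 'N829T', 'R415M', 'V492H', 'W199T']
Mutations(Zeta) = ['E199P', 'G997T', 'M863R', 'N829T', 'R415M', 'V492H', 'W199T']
Intersection: ['C850N', 'G997T', 'M863R', 'R415M', 'Y391G', 'Y43I'] ∩ ['E199P', 'G997T', 'M863R', 'N829T', 'R415M', 'V492H', 'W199T'] = ['G997T', 'M863R', 'R415M']

Answer: G997T,M863R,R415M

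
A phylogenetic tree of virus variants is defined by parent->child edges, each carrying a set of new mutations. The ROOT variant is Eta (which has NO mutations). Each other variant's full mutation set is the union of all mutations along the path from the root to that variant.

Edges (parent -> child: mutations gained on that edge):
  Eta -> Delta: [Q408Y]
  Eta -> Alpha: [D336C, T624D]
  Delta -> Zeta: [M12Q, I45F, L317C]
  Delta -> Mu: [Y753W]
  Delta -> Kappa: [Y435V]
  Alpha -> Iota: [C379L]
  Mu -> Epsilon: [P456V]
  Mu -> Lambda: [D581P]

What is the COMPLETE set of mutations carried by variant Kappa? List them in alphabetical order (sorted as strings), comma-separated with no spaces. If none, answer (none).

Answer: Q408Y,Y435V

Derivation:
At Eta: gained [] -> total []
At Delta: gained ['Q408Y'] -> total ['Q408Y']
At Kappa: gained ['Y435V'] -> total ['Q408Y', 'Y435V']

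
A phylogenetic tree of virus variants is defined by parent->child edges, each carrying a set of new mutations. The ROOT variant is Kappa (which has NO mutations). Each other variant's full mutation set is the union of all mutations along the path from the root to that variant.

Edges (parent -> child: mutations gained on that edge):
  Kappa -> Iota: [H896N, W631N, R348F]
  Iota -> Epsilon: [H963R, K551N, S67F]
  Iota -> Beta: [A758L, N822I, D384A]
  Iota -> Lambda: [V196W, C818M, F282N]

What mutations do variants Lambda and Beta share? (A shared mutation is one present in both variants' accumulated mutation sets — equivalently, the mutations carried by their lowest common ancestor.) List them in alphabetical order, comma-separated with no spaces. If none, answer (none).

Answer: H896N,R348F,W631N

Derivation:
Accumulating mutations along path to Lambda:
  At Kappa: gained [] -> total []
  At Iota: gained ['H896N', 'W631N', 'R348F'] -> total ['H896N', 'R348F', 'W631N']
  At Lambda: gained ['V196W', 'C818M', 'F282N'] -> total ['C818M', 'F282N', 'H896N', 'R348F', 'V196W', 'W631N']
Mutations(Lambda) = ['C818M', 'F282N', 'H896N', 'R348F', 'V196W', 'W631N']
Accumulating mutations along path to Beta:
  At Kappa: gained [] -> total []
  At Iota: gained ['H896N', 'W631N', 'R348F'] -> total ['H896N', 'R348F', 'W631N']
  At Beta: gained ['A758L', 'N822I', 'D384A'] -> total ['A758L', 'D384A', 'H896N', 'N822I', 'R348F', 'W631N']
Mutations(Beta) = ['A758L', 'D384A', 'H896N', 'N822I', 'R348F', 'W631N']
Intersection: ['C818M', 'F282N', 'H896N', 'R348F', 'V196W', 'W631N'] ∩ ['A758L', 'D384A', 'H896N', 'N822I', 'R348F', 'W631N'] = ['H896N', 'R348F', 'W631N']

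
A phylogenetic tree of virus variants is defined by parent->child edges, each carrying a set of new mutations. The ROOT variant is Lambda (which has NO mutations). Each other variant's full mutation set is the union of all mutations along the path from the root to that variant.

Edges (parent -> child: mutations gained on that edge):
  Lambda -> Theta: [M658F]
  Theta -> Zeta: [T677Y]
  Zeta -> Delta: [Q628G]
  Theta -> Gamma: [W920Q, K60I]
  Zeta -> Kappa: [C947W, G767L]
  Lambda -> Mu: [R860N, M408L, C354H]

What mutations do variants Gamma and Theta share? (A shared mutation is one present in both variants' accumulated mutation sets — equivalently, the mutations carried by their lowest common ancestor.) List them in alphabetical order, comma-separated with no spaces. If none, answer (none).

Accumulating mutations along path to Gamma:
  At Lambda: gained [] -> total []
  At Theta: gained ['M658F'] -> total ['M658F']
  At Gamma: gained ['W920Q', 'K60I'] -> total ['K60I', 'M658F', 'W920Q']
Mutations(Gamma) = ['K60I', 'M658F', 'W920Q']
Accumulating mutations along path to Theta:
  At Lambda: gained [] -> total []
  At Theta: gained ['M658F'] -> total ['M658F']
Mutations(Theta) = ['M658F']
Intersection: ['K60I', 'M658F', 'W920Q'] ∩ ['M658F'] = ['M658F']

Answer: M658F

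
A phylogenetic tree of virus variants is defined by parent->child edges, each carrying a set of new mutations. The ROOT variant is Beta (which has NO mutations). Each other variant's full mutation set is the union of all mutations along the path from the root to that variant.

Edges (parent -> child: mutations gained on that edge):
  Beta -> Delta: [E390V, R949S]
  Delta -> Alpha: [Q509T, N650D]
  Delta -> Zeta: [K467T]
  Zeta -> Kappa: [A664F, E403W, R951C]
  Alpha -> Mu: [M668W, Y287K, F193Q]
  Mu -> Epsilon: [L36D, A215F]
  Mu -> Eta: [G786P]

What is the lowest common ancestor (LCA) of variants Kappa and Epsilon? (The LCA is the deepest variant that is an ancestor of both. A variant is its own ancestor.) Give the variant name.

Path from root to Kappa: Beta -> Delta -> Zeta -> Kappa
  ancestors of Kappa: {Beta, Delta, Zeta, Kappa}
Path from root to Epsilon: Beta -> Delta -> Alpha -> Mu -> Epsilon
  ancestors of Epsilon: {Beta, Delta, Alpha, Mu, Epsilon}
Common ancestors: {Beta, Delta}
Walk up from Epsilon: Epsilon (not in ancestors of Kappa), Mu (not in ancestors of Kappa), Alpha (not in ancestors of Kappa), Delta (in ancestors of Kappa), Beta (in ancestors of Kappa)
Deepest common ancestor (LCA) = Delta

Answer: Delta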